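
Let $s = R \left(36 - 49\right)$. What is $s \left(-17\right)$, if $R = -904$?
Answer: $-199784$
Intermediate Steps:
$s = 11752$ ($s = - 904 \left(36 - 49\right) = \left(-904\right) \left(-13\right) = 11752$)
$s \left(-17\right) = 11752 \left(-17\right) = -199784$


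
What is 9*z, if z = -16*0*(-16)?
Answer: 0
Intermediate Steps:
z = 0 (z = 0*(-16) = 0)
9*z = 9*0 = 0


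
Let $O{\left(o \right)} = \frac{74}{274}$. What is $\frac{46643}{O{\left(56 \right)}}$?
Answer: $\frac{6390091}{37} \approx 1.7271 \cdot 10^{5}$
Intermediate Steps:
$O{\left(o \right)} = \frac{37}{137}$ ($O{\left(o \right)} = 74 \cdot \frac{1}{274} = \frac{37}{137}$)
$\frac{46643}{O{\left(56 \right)}} = \frac{46643}{\frac{37}{137}} = 46643 \cdot \frac{137}{37} = \frac{6390091}{37}$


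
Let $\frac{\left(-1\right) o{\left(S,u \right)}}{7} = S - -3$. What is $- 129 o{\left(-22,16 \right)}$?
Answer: $-17157$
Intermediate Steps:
$o{\left(S,u \right)} = -21 - 7 S$ ($o{\left(S,u \right)} = - 7 \left(S - -3\right) = - 7 \left(S + 3\right) = - 7 \left(3 + S\right) = -21 - 7 S$)
$- 129 o{\left(-22,16 \right)} = - 129 \left(-21 - -154\right) = - 129 \left(-21 + 154\right) = \left(-129\right) 133 = -17157$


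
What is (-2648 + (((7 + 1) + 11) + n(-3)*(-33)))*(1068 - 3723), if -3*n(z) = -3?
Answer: 7067610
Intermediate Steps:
n(z) = 1 (n(z) = -⅓*(-3) = 1)
(-2648 + (((7 + 1) + 11) + n(-3)*(-33)))*(1068 - 3723) = (-2648 + (((7 + 1) + 11) + 1*(-33)))*(1068 - 3723) = (-2648 + ((8 + 11) - 33))*(-2655) = (-2648 + (19 - 33))*(-2655) = (-2648 - 14)*(-2655) = -2662*(-2655) = 7067610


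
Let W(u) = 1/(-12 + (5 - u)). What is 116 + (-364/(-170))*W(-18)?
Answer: 108642/935 ≈ 116.19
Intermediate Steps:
W(u) = 1/(-7 - u)
116 + (-364/(-170))*W(-18) = 116 + (-364/(-170))*(-1/(7 - 18)) = 116 + (-364*(-1/170))*(-1/(-11)) = 116 + 182*(-1*(-1/11))/85 = 116 + (182/85)*(1/11) = 116 + 182/935 = 108642/935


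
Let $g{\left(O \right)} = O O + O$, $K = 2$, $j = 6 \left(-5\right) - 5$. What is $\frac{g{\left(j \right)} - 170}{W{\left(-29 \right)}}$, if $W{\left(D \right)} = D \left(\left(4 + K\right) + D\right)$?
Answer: $\frac{1020}{667} \approx 1.5292$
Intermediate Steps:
$j = -35$ ($j = -30 - 5 = -35$)
$g{\left(O \right)} = O + O^{2}$ ($g{\left(O \right)} = O^{2} + O = O + O^{2}$)
$W{\left(D \right)} = D \left(6 + D\right)$ ($W{\left(D \right)} = D \left(\left(4 + 2\right) + D\right) = D \left(6 + D\right)$)
$\frac{g{\left(j \right)} - 170}{W{\left(-29 \right)}} = \frac{- 35 \left(1 - 35\right) - 170}{\left(-29\right) \left(6 - 29\right)} = \frac{\left(-35\right) \left(-34\right) - 170}{\left(-29\right) \left(-23\right)} = \frac{1190 - 170}{667} = 1020 \cdot \frac{1}{667} = \frac{1020}{667}$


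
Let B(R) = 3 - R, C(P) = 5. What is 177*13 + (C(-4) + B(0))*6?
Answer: 2349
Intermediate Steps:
177*13 + (C(-4) + B(0))*6 = 177*13 + (5 + (3 - 1*0))*6 = 2301 + (5 + (3 + 0))*6 = 2301 + (5 + 3)*6 = 2301 + 8*6 = 2301 + 48 = 2349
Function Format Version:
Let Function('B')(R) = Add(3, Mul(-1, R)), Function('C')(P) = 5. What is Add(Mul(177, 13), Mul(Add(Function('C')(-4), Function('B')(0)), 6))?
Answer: 2349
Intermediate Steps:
Add(Mul(177, 13), Mul(Add(Function('C')(-4), Function('B')(0)), 6)) = Add(Mul(177, 13), Mul(Add(5, Add(3, Mul(-1, 0))), 6)) = Add(2301, Mul(Add(5, Add(3, 0)), 6)) = Add(2301, Mul(Add(5, 3), 6)) = Add(2301, Mul(8, 6)) = Add(2301, 48) = 2349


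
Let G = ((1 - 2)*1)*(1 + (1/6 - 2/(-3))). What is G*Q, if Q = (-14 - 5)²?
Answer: -3971/6 ≈ -661.83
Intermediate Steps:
Q = 361 (Q = (-19)² = 361)
G = -11/6 (G = (-1*1)*(1 + (1*(⅙) - 2*(-⅓))) = -(1 + (⅙ + ⅔)) = -(1 + ⅚) = -1*11/6 = -11/6 ≈ -1.8333)
G*Q = -11/6*361 = -3971/6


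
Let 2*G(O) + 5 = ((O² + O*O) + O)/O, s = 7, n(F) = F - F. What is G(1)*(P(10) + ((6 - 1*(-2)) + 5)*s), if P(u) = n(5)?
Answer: -91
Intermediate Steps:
n(F) = 0
P(u) = 0
G(O) = -5/2 + (O + 2*O²)/(2*O) (G(O) = -5/2 + (((O² + O*O) + O)/O)/2 = -5/2 + (((O² + O²) + O)/O)/2 = -5/2 + ((2*O² + O)/O)/2 = -5/2 + ((O + 2*O²)/O)/2 = -5/2 + (O + 2*O²)/(2*O))
G(1)*(P(10) + ((6 - 1*(-2)) + 5)*s) = (-2 + 1)*(0 + ((6 - 1*(-2)) + 5)*7) = -(0 + ((6 + 2) + 5)*7) = -(0 + (8 + 5)*7) = -(0 + 13*7) = -(0 + 91) = -1*91 = -91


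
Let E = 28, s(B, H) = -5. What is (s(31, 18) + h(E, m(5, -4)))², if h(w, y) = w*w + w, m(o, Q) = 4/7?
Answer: 651249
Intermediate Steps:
m(o, Q) = 4/7 (m(o, Q) = 4*(⅐) = 4/7)
h(w, y) = w + w² (h(w, y) = w² + w = w + w²)
(s(31, 18) + h(E, m(5, -4)))² = (-5 + 28*(1 + 28))² = (-5 + 28*29)² = (-5 + 812)² = 807² = 651249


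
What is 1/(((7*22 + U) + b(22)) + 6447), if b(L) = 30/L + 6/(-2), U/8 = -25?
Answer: 11/70393 ≈ 0.00015627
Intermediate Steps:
U = -200 (U = 8*(-25) = -200)
b(L) = -3 + 30/L (b(L) = 30/L + 6*(-1/2) = 30/L - 3 = -3 + 30/L)
1/(((7*22 + U) + b(22)) + 6447) = 1/(((7*22 - 200) + (-3 + 30/22)) + 6447) = 1/(((154 - 200) + (-3 + 30*(1/22))) + 6447) = 1/((-46 + (-3 + 15/11)) + 6447) = 1/((-46 - 18/11) + 6447) = 1/(-524/11 + 6447) = 1/(70393/11) = 11/70393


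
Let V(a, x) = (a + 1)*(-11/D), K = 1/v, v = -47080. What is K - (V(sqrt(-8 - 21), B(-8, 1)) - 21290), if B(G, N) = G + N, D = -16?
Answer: 2004601663/94160 - 11*I*sqrt(29)/16 ≈ 21289.0 - 3.7023*I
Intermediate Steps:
K = -1/47080 (K = 1/(-47080) = -1/47080 ≈ -2.1240e-5)
V(a, x) = 11/16 + 11*a/16 (V(a, x) = (a + 1)*(-11/(-16)) = (1 + a)*(-11*(-1/16)) = (1 + a)*(11/16) = 11/16 + 11*a/16)
K - (V(sqrt(-8 - 21), B(-8, 1)) - 21290) = -1/47080 - ((11/16 + 11*sqrt(-8 - 21)/16) - 21290) = -1/47080 - ((11/16 + 11*sqrt(-29)/16) - 21290) = -1/47080 - ((11/16 + 11*(I*sqrt(29))/16) - 21290) = -1/47080 - ((11/16 + 11*I*sqrt(29)/16) - 21290) = -1/47080 - (-340629/16 + 11*I*sqrt(29)/16) = -1/47080 + (340629/16 - 11*I*sqrt(29)/16) = 2004601663/94160 - 11*I*sqrt(29)/16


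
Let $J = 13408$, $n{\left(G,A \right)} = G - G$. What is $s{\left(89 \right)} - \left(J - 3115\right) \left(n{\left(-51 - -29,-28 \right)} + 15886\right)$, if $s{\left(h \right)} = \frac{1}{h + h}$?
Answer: $- \frac{29105598443}{178} \approx -1.6351 \cdot 10^{8}$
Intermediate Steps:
$n{\left(G,A \right)} = 0$
$s{\left(h \right)} = \frac{1}{2 h}$
$s{\left(89 \right)} - \left(J - 3115\right) \left(n{\left(-51 - -29,-28 \right)} + 15886\right) = \frac{1}{2 \cdot 89} - \left(13408 - 3115\right) \left(0 + 15886\right) = \frac{1}{2} \cdot \frac{1}{89} - 10293 \cdot 15886 = \frac{1}{178} - 163514598 = - \frac{29105598443}{178}$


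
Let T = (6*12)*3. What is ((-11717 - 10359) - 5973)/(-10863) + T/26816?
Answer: 94313549/36412776 ≈ 2.5901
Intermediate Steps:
T = 216 (T = 72*3 = 216)
((-11717 - 10359) - 5973)/(-10863) + T/26816 = ((-11717 - 10359) - 5973)/(-10863) + 216/26816 = (-22076 - 5973)*(-1/10863) + 216*(1/26816) = -28049*(-1/10863) + 27/3352 = 28049/10863 + 27/3352 = 94313549/36412776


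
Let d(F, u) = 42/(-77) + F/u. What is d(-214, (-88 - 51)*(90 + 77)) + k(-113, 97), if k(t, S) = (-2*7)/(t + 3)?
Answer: -522129/1276715 ≈ -0.40896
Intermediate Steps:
k(t, S) = -14/(3 + t)
d(F, u) = -6/11 + F/u (d(F, u) = 42*(-1/77) + F/u = -6/11 + F/u)
d(-214, (-88 - 51)*(90 + 77)) + k(-113, 97) = (-6/11 - 214*1/((-88 - 51)*(90 + 77))) - 14/(3 - 113) = (-6/11 - 214/((-139*167))) - 14/(-110) = (-6/11 - 214/(-23213)) - 14*(-1/110) = (-6/11 - 214*(-1/23213)) + 7/55 = (-6/11 + 214/23213) + 7/55 = -136924/255343 + 7/55 = -522129/1276715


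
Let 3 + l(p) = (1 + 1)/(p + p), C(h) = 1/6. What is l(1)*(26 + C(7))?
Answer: -157/3 ≈ -52.333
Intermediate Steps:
C(h) = ⅙
l(p) = -3 + 1/p (l(p) = -3 + (1 + 1)/(p + p) = -3 + 2/((2*p)) = -3 + 2*(1/(2*p)) = -3 + 1/p)
l(1)*(26 + C(7)) = (-3 + 1/1)*(26 + ⅙) = (-3 + 1)*(157/6) = -2*157/6 = -157/3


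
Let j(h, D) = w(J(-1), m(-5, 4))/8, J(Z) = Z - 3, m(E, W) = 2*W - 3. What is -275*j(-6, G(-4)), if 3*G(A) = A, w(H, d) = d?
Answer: -1375/8 ≈ -171.88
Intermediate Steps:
m(E, W) = -3 + 2*W
J(Z) = -3 + Z
G(A) = A/3
j(h, D) = 5/8 (j(h, D) = (-3 + 2*4)/8 = (-3 + 8)*(1/8) = 5*(1/8) = 5/8)
-275*j(-6, G(-4)) = -275*5/8 = -1375/8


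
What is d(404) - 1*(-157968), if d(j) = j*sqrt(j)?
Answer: 157968 + 808*sqrt(101) ≈ 1.6609e+5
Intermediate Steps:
d(j) = j**(3/2)
d(404) - 1*(-157968) = 404**(3/2) - 1*(-157968) = 808*sqrt(101) + 157968 = 157968 + 808*sqrt(101)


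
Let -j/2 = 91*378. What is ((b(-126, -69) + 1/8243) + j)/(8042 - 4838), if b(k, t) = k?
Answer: -568124045/26410572 ≈ -21.511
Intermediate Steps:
j = -68796 (j = -182*378 = -2*34398 = -68796)
((b(-126, -69) + 1/8243) + j)/(8042 - 4838) = ((-126 + 1/8243) - 68796)/(8042 - 4838) = ((-126 + 1/8243) - 68796)/3204 = (-1038617/8243 - 68796)*(1/3204) = -568124045/8243*1/3204 = -568124045/26410572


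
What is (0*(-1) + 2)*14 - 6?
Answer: 22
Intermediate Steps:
(0*(-1) + 2)*14 - 6 = (0 + 2)*14 - 6 = 2*14 - 6 = 28 - 6 = 22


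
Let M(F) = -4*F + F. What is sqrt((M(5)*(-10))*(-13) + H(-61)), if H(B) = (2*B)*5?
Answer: 16*I*sqrt(10) ≈ 50.596*I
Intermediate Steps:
M(F) = -3*F
H(B) = 10*B
sqrt((M(5)*(-10))*(-13) + H(-61)) = sqrt((-3*5*(-10))*(-13) + 10*(-61)) = sqrt(-15*(-10)*(-13) - 610) = sqrt(150*(-13) - 610) = sqrt(-1950 - 610) = sqrt(-2560) = 16*I*sqrt(10)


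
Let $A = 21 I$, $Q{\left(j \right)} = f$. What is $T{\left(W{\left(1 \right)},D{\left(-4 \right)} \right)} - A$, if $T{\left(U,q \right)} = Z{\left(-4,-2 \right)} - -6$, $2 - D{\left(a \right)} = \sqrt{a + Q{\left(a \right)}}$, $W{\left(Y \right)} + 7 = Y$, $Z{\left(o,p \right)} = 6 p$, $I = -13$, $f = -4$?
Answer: $267$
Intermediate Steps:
$Q{\left(j \right)} = -4$
$W{\left(Y \right)} = -7 + Y$
$A = -273$ ($A = 21 \left(-13\right) = -273$)
$D{\left(a \right)} = 2 - \sqrt{-4 + a}$ ($D{\left(a \right)} = 2 - \sqrt{a - 4} = 2 - \sqrt{-4 + a}$)
$T{\left(U,q \right)} = -6$ ($T{\left(U,q \right)} = 6 \left(-2\right) - -6 = -12 + 6 = -6$)
$T{\left(W{\left(1 \right)},D{\left(-4 \right)} \right)} - A = -6 - -273 = -6 + 273 = 267$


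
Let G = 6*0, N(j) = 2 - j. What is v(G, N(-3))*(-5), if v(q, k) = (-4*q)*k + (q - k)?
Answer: 25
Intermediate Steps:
G = 0
v(q, k) = q - k - 4*k*q (v(q, k) = -4*k*q + (q - k) = q - k - 4*k*q)
v(G, N(-3))*(-5) = (0 - (2 - 1*(-3)) - 4*(2 - 1*(-3))*0)*(-5) = (0 - (2 + 3) - 4*(2 + 3)*0)*(-5) = (0 - 1*5 - 4*5*0)*(-5) = (0 - 5 + 0)*(-5) = -5*(-5) = 25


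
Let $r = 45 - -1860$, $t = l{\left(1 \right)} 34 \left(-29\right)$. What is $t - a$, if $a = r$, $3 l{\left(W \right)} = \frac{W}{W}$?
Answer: $- \frac{6701}{3} \approx -2233.7$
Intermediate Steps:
$l{\left(W \right)} = \frac{1}{3}$ ($l{\left(W \right)} = \frac{W \frac{1}{W}}{3} = \frac{1}{3} \cdot 1 = \frac{1}{3}$)
$t = - \frac{986}{3}$ ($t = \frac{1}{3} \cdot 34 \left(-29\right) = \frac{34}{3} \left(-29\right) = - \frac{986}{3} \approx -328.67$)
$r = 1905$ ($r = 45 + 1860 = 1905$)
$a = 1905$
$t - a = - \frac{986}{3} - 1905 = - \frac{6701}{3}$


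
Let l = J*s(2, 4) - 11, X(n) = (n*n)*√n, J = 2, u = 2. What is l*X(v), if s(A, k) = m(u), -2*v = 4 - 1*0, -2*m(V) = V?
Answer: -52*I*√2 ≈ -73.539*I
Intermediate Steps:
m(V) = -V/2
v = -2 (v = -(4 - 1*0)/2 = -(4 + 0)/2 = -½*4 = -2)
s(A, k) = -1 (s(A, k) = -½*2 = -1)
X(n) = n^(5/2) (X(n) = n²*√n = n^(5/2))
l = -13 (l = 2*(-1) - 11 = -2 - 11 = -13)
l*X(v) = -52*I*√2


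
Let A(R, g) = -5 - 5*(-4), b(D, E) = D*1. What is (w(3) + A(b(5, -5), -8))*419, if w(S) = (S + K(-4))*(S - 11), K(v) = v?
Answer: 9637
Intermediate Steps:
b(D, E) = D
w(S) = (-11 + S)*(-4 + S) (w(S) = (S - 4)*(S - 11) = (-4 + S)*(-11 + S) = (-11 + S)*(-4 + S))
A(R, g) = 15 (A(R, g) = -5 + 20 = 15)
(w(3) + A(b(5, -5), -8))*419 = ((44 + 3**2 - 15*3) + 15)*419 = ((44 + 9 - 45) + 15)*419 = (8 + 15)*419 = 23*419 = 9637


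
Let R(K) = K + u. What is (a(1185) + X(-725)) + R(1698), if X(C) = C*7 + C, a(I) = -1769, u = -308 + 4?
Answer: -6175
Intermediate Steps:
u = -304
R(K) = -304 + K (R(K) = K - 304 = -304 + K)
X(C) = 8*C (X(C) = 7*C + C = 8*C)
(a(1185) + X(-725)) + R(1698) = (-1769 + 8*(-725)) + (-304 + 1698) = (-1769 - 5800) + 1394 = -7569 + 1394 = -6175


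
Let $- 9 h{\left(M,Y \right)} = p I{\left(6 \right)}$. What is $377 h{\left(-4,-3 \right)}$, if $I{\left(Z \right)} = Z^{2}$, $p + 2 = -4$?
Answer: $9048$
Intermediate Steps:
$p = -6$ ($p = -2 - 4 = -6$)
$h{\left(M,Y \right)} = 24$ ($h{\left(M,Y \right)} = - \frac{\left(-6\right) 6^{2}}{9} = - \frac{\left(-6\right) 36}{9} = \left(- \frac{1}{9}\right) \left(-216\right) = 24$)
$377 h{\left(-4,-3 \right)} = 377 \cdot 24 = 9048$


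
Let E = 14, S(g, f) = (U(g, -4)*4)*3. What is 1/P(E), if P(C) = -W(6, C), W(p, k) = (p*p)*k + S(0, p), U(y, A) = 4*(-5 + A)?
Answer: -1/72 ≈ -0.013889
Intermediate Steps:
U(y, A) = -20 + 4*A
S(g, f) = -432 (S(g, f) = ((-20 + 4*(-4))*4)*3 = ((-20 - 16)*4)*3 = -36*4*3 = -144*3 = -432)
W(p, k) = -432 + k*p² (W(p, k) = (p*p)*k - 432 = p²*k - 432 = k*p² - 432 = -432 + k*p²)
P(C) = 432 - 36*C (P(C) = -(-432 + C*6²) = -(-432 + C*36) = -(-432 + 36*C) = 432 - 36*C)
1/P(E) = 1/(432 - 36*14) = 1/(432 - 504) = 1/(-72) = -1/72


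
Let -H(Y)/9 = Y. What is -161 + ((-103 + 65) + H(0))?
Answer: -199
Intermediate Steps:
H(Y) = -9*Y
-161 + ((-103 + 65) + H(0)) = -161 + ((-103 + 65) - 9*0) = -161 + (-38 + 0) = -161 - 38 = -199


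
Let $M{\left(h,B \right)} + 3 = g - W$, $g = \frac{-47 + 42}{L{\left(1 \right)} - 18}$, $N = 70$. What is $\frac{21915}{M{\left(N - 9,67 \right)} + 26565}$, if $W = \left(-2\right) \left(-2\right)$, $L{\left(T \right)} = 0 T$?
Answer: $\frac{394470}{478049} \approx 0.82517$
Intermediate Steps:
$L{\left(T \right)} = 0$
$g = \frac{5}{18}$ ($g = \frac{-47 + 42}{0 - 18} = - \frac{5}{-18} = \left(-5\right) \left(- \frac{1}{18}\right) = \frac{5}{18} \approx 0.27778$)
$W = 4$
$M{\left(h,B \right)} = - \frac{121}{18}$ ($M{\left(h,B \right)} = -3 + \left(\frac{5}{18} - 4\right) = -3 - \frac{67}{18} = - \frac{121}{18}$)
$\frac{21915}{M{\left(N - 9,67 \right)} + 26565} = \frac{21915}{- \frac{121}{18} + 26565} = \frac{21915}{\frac{478049}{18}} = 21915 \cdot \frac{18}{478049} = \frac{394470}{478049}$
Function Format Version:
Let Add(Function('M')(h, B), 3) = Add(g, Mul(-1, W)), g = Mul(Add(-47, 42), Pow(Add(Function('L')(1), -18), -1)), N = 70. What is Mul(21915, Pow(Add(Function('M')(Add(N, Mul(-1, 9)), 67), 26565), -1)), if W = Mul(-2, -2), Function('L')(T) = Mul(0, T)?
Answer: Rational(394470, 478049) ≈ 0.82517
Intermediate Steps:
Function('L')(T) = 0
g = Rational(5, 18) (g = Mul(Add(-47, 42), Pow(Add(0, -18), -1)) = Mul(-5, Pow(-18, -1)) = Mul(-5, Rational(-1, 18)) = Rational(5, 18) ≈ 0.27778)
W = 4
Function('M')(h, B) = Rational(-121, 18) (Function('M')(h, B) = Add(-3, Add(Rational(5, 18), Mul(-1, 4))) = Add(-3, Add(Rational(5, 18), -4)) = Add(-3, Rational(-67, 18)) = Rational(-121, 18))
Mul(21915, Pow(Add(Function('M')(Add(N, Mul(-1, 9)), 67), 26565), -1)) = Mul(21915, Pow(Add(Rational(-121, 18), 26565), -1)) = Mul(21915, Pow(Rational(478049, 18), -1)) = Mul(21915, Rational(18, 478049)) = Rational(394470, 478049)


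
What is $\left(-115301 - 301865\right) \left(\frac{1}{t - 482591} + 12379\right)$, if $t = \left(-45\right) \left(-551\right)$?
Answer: $- \frac{1182051684110189}{228898} \approx -5.1641 \cdot 10^{9}$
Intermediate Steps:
$t = 24795$
$\left(-115301 - 301865\right) \left(\frac{1}{t - 482591} + 12379\right) = \left(-115301 - 301865\right) \left(\frac{1}{24795 - 482591} + 12379\right) = - 417166 \left(\frac{1}{-457796} + 12379\right) = - 417166 \left(- \frac{1}{457796} + 12379\right) = \left(-417166\right) \frac{5667056683}{457796} = - \frac{1182051684110189}{228898}$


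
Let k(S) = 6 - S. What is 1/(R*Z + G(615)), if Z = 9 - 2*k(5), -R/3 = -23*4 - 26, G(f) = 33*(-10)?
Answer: 1/2148 ≈ 0.00046555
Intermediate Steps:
G(f) = -330
R = 354 (R = -3*(-23*4 - 26) = -3*(-92 - 26) = -3*(-118) = 354)
Z = 7 (Z = 9 - 2*(6 - 1*5) = 9 - 2*(6 - 5) = 9 - 2*1 = 9 - 2 = 7)
1/(R*Z + G(615)) = 1/(354*7 - 330) = 1/(2478 - 330) = 1/2148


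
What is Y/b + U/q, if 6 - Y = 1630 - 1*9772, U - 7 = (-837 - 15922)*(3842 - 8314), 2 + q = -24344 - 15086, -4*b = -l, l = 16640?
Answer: -3244324259/1708720 ≈ -1898.7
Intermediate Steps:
b = 4160 (b = -(-1)*16640/4 = -¼*(-16640) = 4160)
q = -39432 (q = -2 + (-24344 - 15086) = -2 - 39430 = -39432)
U = 74946255 (U = 7 + (-837 - 15922)*(3842 - 8314) = 7 - 16759*(-4472) = 7 + 74946248 = 74946255)
Y = 8148 (Y = 6 - (1630 - 1*9772) = 6 - (1630 - 9772) = 6 - 1*(-8142) = 6 + 8142 = 8148)
Y/b + U/q = 8148/4160 + 74946255/(-39432) = 8148*(1/4160) + 74946255*(-1/39432) = 2037/1040 - 24982085/13144 = -3244324259/1708720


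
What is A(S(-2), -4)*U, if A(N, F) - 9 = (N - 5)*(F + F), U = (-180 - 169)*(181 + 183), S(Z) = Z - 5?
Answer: -13338780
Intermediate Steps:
S(Z) = -5 + Z
U = -127036 (U = -349*364 = -127036)
A(N, F) = 9 + 2*F*(-5 + N) (A(N, F) = 9 + (N - 5)*(F + F) = 9 + (-5 + N)*(2*F) = 9 + 2*F*(-5 + N))
A(S(-2), -4)*U = (9 - 10*(-4) + 2*(-4)*(-5 - 2))*(-127036) = (9 + 40 + 2*(-4)*(-7))*(-127036) = (9 + 40 + 56)*(-127036) = 105*(-127036) = -13338780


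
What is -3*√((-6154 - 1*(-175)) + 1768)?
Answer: -3*I*√4211 ≈ -194.68*I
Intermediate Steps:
-3*√((-6154 - 1*(-175)) + 1768) = -3*√((-6154 + 175) + 1768) = -3*√(-5979 + 1768) = -3*I*√4211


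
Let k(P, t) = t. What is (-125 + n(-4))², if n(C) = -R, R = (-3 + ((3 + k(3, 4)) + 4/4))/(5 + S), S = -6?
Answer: 14400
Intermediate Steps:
R = -5 (R = (-3 + ((3 + 4) + 4/4))/(5 - 6) = (-3 + (7 + 4*(¼)))/(-1) = (-3 + (7 + 1))*(-1) = (-3 + 8)*(-1) = 5*(-1) = -5)
n(C) = 5 (n(C) = -1*(-5) = 5)
(-125 + n(-4))² = (-125 + 5)² = (-120)² = 14400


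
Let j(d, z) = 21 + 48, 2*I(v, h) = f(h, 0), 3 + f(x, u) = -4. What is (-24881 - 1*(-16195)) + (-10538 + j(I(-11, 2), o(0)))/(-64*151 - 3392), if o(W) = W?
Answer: -113393947/13056 ≈ -8685.2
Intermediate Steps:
f(x, u) = -7 (f(x, u) = -3 - 4 = -7)
I(v, h) = -7/2 (I(v, h) = (1/2)*(-7) = -7/2)
j(d, z) = 69
(-24881 - 1*(-16195)) + (-10538 + j(I(-11, 2), o(0)))/(-64*151 - 3392) = (-24881 - 1*(-16195)) + (-10538 + 69)/(-64*151 - 3392) = (-24881 + 16195) - 10469/(-9664 - 3392) = -8686 - 10469/(-13056) = -8686 - 10469*(-1/13056) = -8686 + 10469/13056 = -113393947/13056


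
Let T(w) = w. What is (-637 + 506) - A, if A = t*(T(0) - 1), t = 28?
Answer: -103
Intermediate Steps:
A = -28 (A = 28*(0 - 1) = 28*(-1) = -28)
(-637 + 506) - A = (-637 + 506) - 1*(-28) = -131 + 28 = -103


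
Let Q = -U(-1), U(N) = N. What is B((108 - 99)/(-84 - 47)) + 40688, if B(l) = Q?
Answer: 40689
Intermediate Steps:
Q = 1 (Q = -1*(-1) = 1)
B(l) = 1
B((108 - 99)/(-84 - 47)) + 40688 = 1 + 40688 = 40689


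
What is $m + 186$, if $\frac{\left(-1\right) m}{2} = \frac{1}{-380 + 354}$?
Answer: $\frac{2419}{13} \approx 186.08$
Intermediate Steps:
$m = \frac{1}{13}$ ($m = - \frac{2}{-380 + 354} = - \frac{2}{-26} = \left(-2\right) \left(- \frac{1}{26}\right) = \frac{1}{13} \approx 0.076923$)
$m + 186 = \frac{1}{13} + 186 = \frac{2419}{13}$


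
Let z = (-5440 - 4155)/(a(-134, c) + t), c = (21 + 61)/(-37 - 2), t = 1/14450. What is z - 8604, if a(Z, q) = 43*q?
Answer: -432972224994/50950661 ≈ -8497.9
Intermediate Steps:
t = 1/14450 ≈ 6.9204e-5
c = -82/39 (c = 82/(-39) = 82*(-1/39) = -82/39 ≈ -2.1026)
z = 5407262250/50950661 (z = (-5440 - 4155)/(43*(-82/39) + 1/14450) = -9595/(-3526/39 + 1/14450) = -9595/(-50950661/563550) = -9595*(-563550/50950661) = 5407262250/50950661 ≈ 106.13)
z - 8604 = 5407262250/50950661 - 8604 = -432972224994/50950661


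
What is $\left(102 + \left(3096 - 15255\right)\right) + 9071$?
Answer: $-2986$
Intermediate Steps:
$\left(102 + \left(3096 - 15255\right)\right) + 9071 = \left(102 - 12159\right) + 9071 = -12057 + 9071 = -2986$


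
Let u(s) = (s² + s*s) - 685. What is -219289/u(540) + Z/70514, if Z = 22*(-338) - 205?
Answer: -19913941661/41075462710 ≈ -0.48481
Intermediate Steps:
u(s) = -685 + 2*s² (u(s) = (s² + s²) - 685 = 2*s² - 685 = -685 + 2*s²)
Z = -7641 (Z = -7436 - 205 = -7641)
-219289/u(540) + Z/70514 = -219289/(-685 + 2*540²) - 7641/70514 = -219289/(-685 + 2*291600) - 7641*1/70514 = -219289/(-685 + 583200) - 7641/70514 = -219289/582515 - 7641/70514 = -19913941661/41075462710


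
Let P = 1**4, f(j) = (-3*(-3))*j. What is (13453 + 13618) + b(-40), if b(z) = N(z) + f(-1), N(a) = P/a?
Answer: 1082479/40 ≈ 27062.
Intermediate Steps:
f(j) = 9*j
P = 1
N(a) = 1/a
b(z) = -9 + 1/z (b(z) = 1/z + 9*(-1) = 1/z - 9 = -9 + 1/z)
(13453 + 13618) + b(-40) = (13453 + 13618) + (-9 + 1/(-40)) = 27071 + (-9 - 1/40) = 27071 - 361/40 = 1082479/40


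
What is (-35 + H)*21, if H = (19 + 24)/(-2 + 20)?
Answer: -4109/6 ≈ -684.83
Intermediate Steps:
H = 43/18 ≈ 2.3889
(-35 + H)*21 = (-35 + 43/18)*21 = -587/18*21 = -4109/6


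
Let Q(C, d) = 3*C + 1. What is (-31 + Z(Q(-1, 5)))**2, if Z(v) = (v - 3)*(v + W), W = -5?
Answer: 16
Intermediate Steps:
Q(C, d) = 1 + 3*C
Z(v) = (-5 + v)*(-3 + v) (Z(v) = (v - 3)*(v - 5) = (-3 + v)*(-5 + v) = (-5 + v)*(-3 + v))
(-31 + Z(Q(-1, 5)))**2 = (-31 + (15 + (1 + 3*(-1))**2 - 8*(1 + 3*(-1))))**2 = (-31 + (15 + (1 - 3)**2 - 8*(1 - 3)))**2 = (-31 + (15 + (-2)**2 - 8*(-2)))**2 = (-31 + (15 + 4 + 16))**2 = (-31 + 35)**2 = 4**2 = 16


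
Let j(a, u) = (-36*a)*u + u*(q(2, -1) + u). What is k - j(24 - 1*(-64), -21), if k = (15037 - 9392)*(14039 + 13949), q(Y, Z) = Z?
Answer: 157925270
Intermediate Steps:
j(a, u) = u*(-1 + u) - 36*a*u (j(a, u) = (-36*a)*u + u*(-1 + u) = -36*a*u + u*(-1 + u) = u*(-1 + u) - 36*a*u)
k = 157992260 (k = 5645*27988 = 157992260)
k - j(24 - 1*(-64), -21) = 157992260 - (-21)*(-1 - 21 - 36*(24 - 1*(-64))) = 157992260 - (-21)*(-1 - 21 - 36*(24 + 64)) = 157992260 - (-21)*(-1 - 21 - 36*88) = 157992260 - (-21)*(-1 - 21 - 3168) = 157992260 - (-21)*(-3190) = 157992260 - 1*66990 = 157992260 - 66990 = 157925270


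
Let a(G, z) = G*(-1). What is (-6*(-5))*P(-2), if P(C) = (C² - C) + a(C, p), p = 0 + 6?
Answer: 240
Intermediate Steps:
p = 6
a(G, z) = -G
P(C) = C² - 2*C (P(C) = (C² - C) - C = C² - 2*C)
(-6*(-5))*P(-2) = (-6*(-5))*(-2*(-2 - 2)) = 30*(-2*(-4)) = 30*8 = 240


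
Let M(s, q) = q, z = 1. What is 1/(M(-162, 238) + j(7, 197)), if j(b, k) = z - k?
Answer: 1/42 ≈ 0.023810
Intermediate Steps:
j(b, k) = 1 - k
1/(M(-162, 238) + j(7, 197)) = 1/(238 + (1 - 1*197)) = 1/(238 + (1 - 197)) = 1/(238 - 196) = 1/42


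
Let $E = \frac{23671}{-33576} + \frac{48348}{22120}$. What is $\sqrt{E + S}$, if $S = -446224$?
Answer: $\frac{i \sqrt{154058439194024190}}{587580} \approx 668.0 i$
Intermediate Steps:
$E = \frac{1740079}{1175160}$ ($E = 23671 \left(- \frac{1}{33576}\right) + 48348 \cdot \frac{1}{22120} = - \frac{23671}{33576} + \frac{153}{70} = \frac{1740079}{1175160} \approx 1.4807$)
$\sqrt{E + S} = \sqrt{\frac{1740079}{1175160} - 446224} = \sqrt{- \frac{524382855761}{1175160}} = \frac{i \sqrt{154058439194024190}}{587580}$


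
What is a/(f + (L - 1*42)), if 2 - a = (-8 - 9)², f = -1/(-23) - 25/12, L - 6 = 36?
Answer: 79212/563 ≈ 140.70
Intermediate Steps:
L = 42 (L = 6 + 36 = 42)
f = -563/276 (f = -1*(-1/23) - 25*1/12 = 1/23 - 25/12 = -563/276 ≈ -2.0399)
a = -287 (a = 2 - (-8 - 9)² = 2 - 1*(-17)² = 2 - 1*289 = 2 - 289 = -287)
a/(f + (L - 1*42)) = -287/(-563/276 + (42 - 1*42)) = -287/(-563/276 + (42 - 42)) = -287/(-563/276 + 0) = -287/(-563/276) = -276/563*(-287) = 79212/563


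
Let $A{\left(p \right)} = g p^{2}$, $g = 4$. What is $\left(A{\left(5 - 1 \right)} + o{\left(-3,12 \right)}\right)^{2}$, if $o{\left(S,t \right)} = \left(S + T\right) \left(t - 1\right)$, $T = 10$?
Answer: $19881$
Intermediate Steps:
$o{\left(S,t \right)} = \left(-1 + t\right) \left(10 + S\right)$ ($o{\left(S,t \right)} = \left(S + 10\right) \left(t - 1\right) = \left(10 + S\right) \left(-1 + t\right) = \left(-1 + t\right) \left(10 + S\right)$)
$A{\left(p \right)} = 4 p^{2}$
$\left(A{\left(5 - 1 \right)} + o{\left(-3,12 \right)}\right)^{2} = \left(4 \left(5 - 1\right)^{2} - -77\right)^{2} = \left(4 \cdot 4^{2} + \left(-10 + 3 + 120 - 36\right)\right)^{2} = \left(4 \cdot 16 + 77\right)^{2} = \left(64 + 77\right)^{2} = 141^{2} = 19881$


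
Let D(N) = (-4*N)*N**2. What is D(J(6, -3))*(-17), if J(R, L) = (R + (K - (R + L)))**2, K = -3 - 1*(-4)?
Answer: 278528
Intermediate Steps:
K = 1 (K = -3 + 4 = 1)
J(R, L) = (1 - L)**2 (J(R, L) = (R + (1 - (R + L)))**2 = (R + (1 - (L + R)))**2 = (R + (1 + (-L - R)))**2 = (R + (1 - L - R))**2 = (1 - L)**2)
D(N) = -4*N**3
D(J(6, -3))*(-17) = -4*(-1 - 3)**6*(-17) = -4*((-4)**2)**3*(-17) = -4*16**3*(-17) = -4*4096*(-17) = -16384*(-17) = 278528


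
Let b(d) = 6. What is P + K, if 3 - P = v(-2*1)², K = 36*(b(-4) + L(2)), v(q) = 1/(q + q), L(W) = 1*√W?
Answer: 3503/16 + 36*√2 ≈ 269.85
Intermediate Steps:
L(W) = √W
v(q) = 1/(2*q)
K = 216 + 36*√2 (K = 36*(6 + √2) = 216 + 36*√2 ≈ 266.91)
P = 47/16 (P = 3 - (1/(2*((-2*1))))² = 3 - ((½)/(-2))² = 3 - ((½)*(-½))² = 3 - (-¼)² = 3 - 1*1/16 = 3 - 1/16 = 47/16 ≈ 2.9375)
P + K = 47/16 + (216 + 36*√2) = 3503/16 + 36*√2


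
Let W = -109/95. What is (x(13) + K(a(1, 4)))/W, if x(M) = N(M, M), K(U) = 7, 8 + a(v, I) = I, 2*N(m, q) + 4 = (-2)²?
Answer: -665/109 ≈ -6.1009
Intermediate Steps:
N(m, q) = 0 (N(m, q) = -2 + (½)*(-2)² = -2 + (½)*4 = -2 + 2 = 0)
a(v, I) = -8 + I
x(M) = 0
W = -109/95 (W = -109*1/95 = -109/95 ≈ -1.1474)
(x(13) + K(a(1, 4)))/W = (0 + 7)/(-109/95) = -95/109*7 = -665/109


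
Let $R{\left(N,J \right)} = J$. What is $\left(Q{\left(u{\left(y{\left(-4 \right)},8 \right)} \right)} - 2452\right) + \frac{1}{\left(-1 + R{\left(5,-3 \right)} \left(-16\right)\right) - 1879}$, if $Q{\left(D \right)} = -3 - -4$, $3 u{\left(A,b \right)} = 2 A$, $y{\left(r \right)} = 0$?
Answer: $- \frac{4490233}{1832} \approx -2451.0$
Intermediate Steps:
$u{\left(A,b \right)} = \frac{2 A}{3}$
$Q{\left(D \right)} = 1$ ($Q{\left(D \right)} = -3 + 4 = 1$)
$\left(Q{\left(u{\left(y{\left(-4 \right)},8 \right)} \right)} - 2452\right) + \frac{1}{\left(-1 + R{\left(5,-3 \right)} \left(-16\right)\right) - 1879} = \left(1 - 2452\right) + \frac{1}{\left(-1 - -48\right) - 1879} = -2451 + \frac{1}{\left(-1 + 48\right) - 1879} = -2451 + \frac{1}{47 - 1879} = -2451 + \frac{1}{-1832} = -2451 - \frac{1}{1832} = - \frac{4490233}{1832}$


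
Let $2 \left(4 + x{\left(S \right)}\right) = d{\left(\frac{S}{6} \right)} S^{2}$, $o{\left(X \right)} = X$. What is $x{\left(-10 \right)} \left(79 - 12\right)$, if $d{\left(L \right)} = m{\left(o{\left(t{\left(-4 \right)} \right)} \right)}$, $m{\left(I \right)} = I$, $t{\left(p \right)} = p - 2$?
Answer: $-20368$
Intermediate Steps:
$t{\left(p \right)} = -2 + p$ ($t{\left(p \right)} = p - 2 = -2 + p$)
$d{\left(L \right)} = -6$ ($d{\left(L \right)} = -2 - 4 = -6$)
$x{\left(S \right)} = -4 - 3 S^{2}$ ($x{\left(S \right)} = -4 + \frac{\left(-6\right) S^{2}}{2} = -4 - 3 S^{2}$)
$x{\left(-10 \right)} \left(79 - 12\right) = \left(-4 - 3 \left(-10\right)^{2}\right) \left(79 - 12\right) = \left(-4 - 300\right) 67 = \left(-304\right) 67 = -20368$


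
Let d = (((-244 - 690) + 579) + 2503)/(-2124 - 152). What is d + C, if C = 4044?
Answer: 2300499/569 ≈ 4043.1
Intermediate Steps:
d = -537/569 (d = ((-934 + 579) + 2503)/(-2276) = (-355 + 2503)*(-1/2276) = 2148*(-1/2276) = -537/569 ≈ -0.94376)
d + C = -537/569 + 4044 = 2300499/569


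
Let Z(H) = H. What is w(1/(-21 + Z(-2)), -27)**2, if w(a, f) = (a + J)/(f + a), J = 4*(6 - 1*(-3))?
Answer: 683929/386884 ≈ 1.7678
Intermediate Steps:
J = 36 (J = 4*(6 + 3) = 4*9 = 36)
w(a, f) = (36 + a)/(a + f) (w(a, f) = (a + 36)/(f + a) = (36 + a)/(a + f))
w(1/(-21 + Z(-2)), -27)**2 = ((36 + 1/(-21 - 2))/(1/(-21 - 2) - 27))**2 = ((36 + 1/(-23))/(1/(-23) - 27))**2 = ((36 - 1/23)/(-1/23 - 27))**2 = ((827/23)/(-622/23))**2 = (-23/622*827/23)**2 = (-827/622)**2 = 683929/386884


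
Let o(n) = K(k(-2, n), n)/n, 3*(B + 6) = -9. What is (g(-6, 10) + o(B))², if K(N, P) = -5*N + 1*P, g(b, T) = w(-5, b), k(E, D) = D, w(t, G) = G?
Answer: 100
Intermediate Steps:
B = -9 (B = -6 + (⅓)*(-9) = -6 - 3 = -9)
g(b, T) = b
K(N, P) = P - 5*N (K(N, P) = -5*N + P = P - 5*N)
o(n) = -4 (o(n) = (n - 5*n)/n = (-4*n)/n = -4)
(g(-6, 10) + o(B))² = (-6 - 4)² = (-10)² = 100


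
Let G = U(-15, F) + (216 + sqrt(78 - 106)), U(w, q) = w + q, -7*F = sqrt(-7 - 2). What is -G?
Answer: -201 + 3*I/7 - 2*I*sqrt(7) ≈ -201.0 - 4.8629*I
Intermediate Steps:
F = -3*I/7 (F = -sqrt(-7 - 2)/7 = -3*I/7 ≈ -0.42857*I)
U(w, q) = q + w
G = 201 - 3*I/7 + 2*I*sqrt(7) (G = (-3*I/7 - 15) + (216 + sqrt(78 - 106)) = (-15 - 3*I/7) + (216 + sqrt(-28)) = (-15 - 3*I/7) + (216 + 2*I*sqrt(7)) = 201 - 3*I/7 + 2*I*sqrt(7) ≈ 201.0 + 4.8629*I)
-G = -(201 - 3*I/7 + 2*I*sqrt(7)) = -201 + 3*I/7 - 2*I*sqrt(7)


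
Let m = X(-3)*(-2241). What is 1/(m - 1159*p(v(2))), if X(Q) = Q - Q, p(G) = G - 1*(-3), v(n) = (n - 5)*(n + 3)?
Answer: 1/13908 ≈ 7.1901e-5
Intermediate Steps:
v(n) = (-5 + n)*(3 + n)
p(G) = 3 + G (p(G) = G + 3 = 3 + G)
X(Q) = 0
m = 0 (m = 0*(-2241) = 0)
1/(m - 1159*p(v(2))) = 1/(0 - 1159*(3 + (-15 + 2**2 - 2*2))) = 1/(0 - 1159*(3 + (-15 + 4 - 4))) = 1/(0 - 1159*(3 - 15)) = 1/(0 - 1159*(-12)) = 1/(0 + 13908) = 1/13908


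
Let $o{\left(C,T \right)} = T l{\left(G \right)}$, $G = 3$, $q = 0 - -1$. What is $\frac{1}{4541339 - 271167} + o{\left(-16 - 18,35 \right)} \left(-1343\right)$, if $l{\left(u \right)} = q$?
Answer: $- \frac{200719434859}{4270172} \approx -47005.0$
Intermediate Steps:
$q = 1$ ($q = 0 + 1 = 1$)
$l{\left(u \right)} = 1$
$o{\left(C,T \right)} = T$ ($o{\left(C,T \right)} = T 1 = T$)
$\frac{1}{4541339 - 271167} + o{\left(-16 - 18,35 \right)} \left(-1343\right) = \frac{1}{4541339 - 271167} + 35 \left(-1343\right) = \frac{1}{4270172} - 47005 = - \frac{200719434859}{4270172}$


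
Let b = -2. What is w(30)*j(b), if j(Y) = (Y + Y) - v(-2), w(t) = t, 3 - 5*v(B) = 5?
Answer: -108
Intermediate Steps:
v(B) = -2/5 (v(B) = 3/5 - 1/5*5 = 3/5 - 1 = -2/5)
j(Y) = 2/5 + 2*Y (j(Y) = (Y + Y) - 1*(-2/5) = 2*Y + 2/5 = 2/5 + 2*Y)
w(30)*j(b) = 30*(2/5 + 2*(-2)) = 30*(2/5 - 4) = 30*(-18/5) = -108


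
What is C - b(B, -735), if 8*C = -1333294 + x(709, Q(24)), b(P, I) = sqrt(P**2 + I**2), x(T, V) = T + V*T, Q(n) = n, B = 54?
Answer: -1315569/8 - 3*sqrt(60349) ≈ -1.6518e+5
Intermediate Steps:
x(T, V) = T + T*V
b(P, I) = sqrt(I**2 + P**2)
C = -1315569/8 (C = (-1333294 + 709*(1 + 24))/8 = (-1333294 + 709*25)/8 = (-1333294 + 17725)/8 = (1/8)*(-1315569) = -1315569/8 ≈ -1.6445e+5)
C - b(B, -735) = -1315569/8 - sqrt((-735)**2 + 54**2) = -1315569/8 - sqrt(540225 + 2916) = -1315569/8 - sqrt(543141) = -1315569/8 - 3*sqrt(60349)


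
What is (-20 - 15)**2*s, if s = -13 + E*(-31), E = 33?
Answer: -1269100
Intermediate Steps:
s = -1036 (s = -13 + 33*(-31) = -13 - 1023 = -1036)
(-20 - 15)**2*s = (-20 - 15)**2*(-1036) = (-35)**2*(-1036) = 1225*(-1036) = -1269100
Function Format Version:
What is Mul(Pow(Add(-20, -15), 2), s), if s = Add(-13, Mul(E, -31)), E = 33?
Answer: -1269100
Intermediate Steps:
s = -1036 (s = Add(-13, Mul(33, -31)) = Add(-13, -1023) = -1036)
Mul(Pow(Add(-20, -15), 2), s) = Mul(Pow(Add(-20, -15), 2), -1036) = Mul(Pow(-35, 2), -1036) = Mul(1225, -1036) = -1269100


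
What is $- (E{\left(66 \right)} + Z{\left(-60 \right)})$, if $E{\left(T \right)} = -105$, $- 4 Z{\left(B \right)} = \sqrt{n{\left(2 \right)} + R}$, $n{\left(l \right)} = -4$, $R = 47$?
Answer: $105 + \frac{\sqrt{43}}{4} \approx 106.64$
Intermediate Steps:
$Z{\left(B \right)} = - \frac{\sqrt{43}}{4}$ ($Z{\left(B \right)} = - \frac{\sqrt{-4 + 47}}{4} = - \frac{\sqrt{43}}{4}$)
$- (E{\left(66 \right)} + Z{\left(-60 \right)}) = - (-105 - \frac{\sqrt{43}}{4}) = 105 + \frac{\sqrt{43}}{4}$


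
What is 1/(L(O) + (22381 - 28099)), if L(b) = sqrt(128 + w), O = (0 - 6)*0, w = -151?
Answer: -5718/32695547 - I*sqrt(23)/32695547 ≈ -0.00017489 - 1.4668e-7*I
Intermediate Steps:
O = 0 (O = -6*0 = 0)
L(b) = I*sqrt(23) (L(b) = sqrt(128 - 151) = sqrt(-23) = I*sqrt(23))
1/(L(O) + (22381 - 28099)) = 1/(I*sqrt(23) + (22381 - 28099)) = 1/(I*sqrt(23) - 5718) = 1/(-5718 + I*sqrt(23))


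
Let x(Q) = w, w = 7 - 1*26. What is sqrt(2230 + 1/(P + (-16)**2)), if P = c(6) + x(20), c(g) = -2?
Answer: 11*sqrt(1017785)/235 ≈ 47.223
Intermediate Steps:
w = -19 (w = 7 - 26 = -19)
x(Q) = -19
P = -21 (P = -2 - 19 = -21)
sqrt(2230 + 1/(P + (-16)**2)) = sqrt(2230 + 1/(-21 + (-16)**2)) = sqrt(2230 + 1/(-21 + 256)) = sqrt(2230 + 1/235) = sqrt(524051/235) = 11*sqrt(1017785)/235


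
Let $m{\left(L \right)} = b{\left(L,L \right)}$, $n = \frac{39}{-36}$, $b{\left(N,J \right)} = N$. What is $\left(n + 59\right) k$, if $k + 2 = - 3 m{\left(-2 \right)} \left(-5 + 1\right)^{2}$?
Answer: $\frac{32665}{6} \approx 5444.2$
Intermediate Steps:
$n = - \frac{13}{12}$ ($n = 39 \left(- \frac{1}{36}\right) = - \frac{13}{12} \approx -1.0833$)
$m{\left(L \right)} = L$
$k = 94$ ($k = -2 + \left(-3\right) \left(-2\right) \left(-5 + 1\right)^{2} = -2 + 6 \left(-4\right)^{2} = -2 + 6 \cdot 16 = -2 + 96 = 94$)
$\left(n + 59\right) k = \left(- \frac{13}{12} + 59\right) 94 = \frac{695}{12} \cdot 94 = \frac{32665}{6}$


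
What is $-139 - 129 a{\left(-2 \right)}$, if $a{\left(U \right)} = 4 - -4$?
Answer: $-1171$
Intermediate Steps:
$a{\left(U \right)} = 8$ ($a{\left(U \right)} = 4 + 4 = 8$)
$-139 - 129 a{\left(-2 \right)} = -139 - 1032 = -1171$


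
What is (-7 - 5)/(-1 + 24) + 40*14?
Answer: 12868/23 ≈ 559.48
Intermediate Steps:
(-7 - 5)/(-1 + 24) + 40*14 = -12/23 + 560 = 12868/23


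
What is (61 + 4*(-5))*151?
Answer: 6191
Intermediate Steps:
(61 + 4*(-5))*151 = (61 - 20)*151 = 41*151 = 6191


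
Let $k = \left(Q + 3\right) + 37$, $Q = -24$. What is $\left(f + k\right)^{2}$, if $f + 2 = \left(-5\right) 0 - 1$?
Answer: $169$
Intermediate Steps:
$k = 16$ ($k = \left(-24 + 3\right) + 37 = -21 + 37 = 16$)
$f = -3$ ($f = -2 - 1 = -3$)
$\left(f + k\right)^{2} = \left(-3 + 16\right)^{2} = 13^{2} = 169$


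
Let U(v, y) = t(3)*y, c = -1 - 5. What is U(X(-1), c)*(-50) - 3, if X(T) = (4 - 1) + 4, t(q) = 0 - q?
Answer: -903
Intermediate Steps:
c = -6
t(q) = -q
X(T) = 7 (X(T) = 3 + 4 = 7)
U(v, y) = -3*y (U(v, y) = (-1*3)*y = -3*y)
U(X(-1), c)*(-50) - 3 = -3*(-6)*(-50) - 3 = 18*(-50) - 3 = -900 - 3 = -903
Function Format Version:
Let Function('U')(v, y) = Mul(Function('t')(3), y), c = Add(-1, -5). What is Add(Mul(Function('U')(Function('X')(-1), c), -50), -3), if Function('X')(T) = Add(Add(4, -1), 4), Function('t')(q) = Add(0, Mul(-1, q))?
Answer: -903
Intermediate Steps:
c = -6
Function('t')(q) = Mul(-1, q)
Function('X')(T) = 7 (Function('X')(T) = Add(3, 4) = 7)
Function('U')(v, y) = Mul(-3, y) (Function('U')(v, y) = Mul(Mul(-1, 3), y) = Mul(-3, y))
Add(Mul(Function('U')(Function('X')(-1), c), -50), -3) = Add(Mul(Mul(-3, -6), -50), -3) = Add(Mul(18, -50), -3) = Add(-900, -3) = -903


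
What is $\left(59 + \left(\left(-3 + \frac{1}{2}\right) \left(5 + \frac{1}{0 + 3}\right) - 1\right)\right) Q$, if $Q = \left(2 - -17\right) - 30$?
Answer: $- \frac{1474}{3} \approx -491.33$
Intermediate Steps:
$Q = -11$ ($Q = \left(2 + 17\right) - 30 = 19 - 30 = -11$)
$\left(59 + \left(\left(-3 + \frac{1}{2}\right) \left(5 + \frac{1}{0 + 3}\right) - 1\right)\right) Q = \left(59 + \left(\left(-3 + \frac{1}{2}\right) \left(5 + \frac{1}{0 + 3}\right) - 1\right)\right) \left(-11\right) = \left(59 + \left(\left(-3 + \frac{1}{2}\right) \left(5 + \frac{1}{3}\right) - 1\right)\right) \left(-11\right) = \left(59 - \left(1 + \frac{5 \left(5 + \frac{1}{3}\right)}{2}\right)\right) \left(-11\right) = \left(59 - \frac{43}{3}\right) \left(-11\right) = \frac{134}{3} \left(-11\right) = - \frac{1474}{3}$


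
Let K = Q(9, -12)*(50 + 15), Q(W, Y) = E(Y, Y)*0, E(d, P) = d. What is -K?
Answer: 0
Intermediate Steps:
Q(W, Y) = 0 (Q(W, Y) = Y*0 = 0)
K = 0 (K = 0*(50 + 15) = 0*65 = 0)
-K = -1*0 = 0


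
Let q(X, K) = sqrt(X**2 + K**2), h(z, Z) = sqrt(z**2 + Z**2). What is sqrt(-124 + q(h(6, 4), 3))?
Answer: sqrt(-124 + sqrt(61)) ≈ 10.779*I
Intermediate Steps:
h(z, Z) = sqrt(Z**2 + z**2)
q(X, K) = sqrt(K**2 + X**2)
sqrt(-124 + q(h(6, 4), 3)) = sqrt(-124 + sqrt(3**2 + (sqrt(4**2 + 6**2))**2)) = sqrt(-124 + sqrt(9 + (sqrt(16 + 36))**2)) = sqrt(-124 + sqrt(9 + (sqrt(52))**2)) = sqrt(-124 + sqrt(9 + (2*sqrt(13))**2)) = sqrt(-124 + sqrt(9 + 52)) = sqrt(-124 + sqrt(61))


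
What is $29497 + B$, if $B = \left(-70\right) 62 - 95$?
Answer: $25062$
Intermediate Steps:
$B = -4435$ ($B = -4340 - 95 = -4435$)
$29497 + B = 29497 - 4435 = 25062$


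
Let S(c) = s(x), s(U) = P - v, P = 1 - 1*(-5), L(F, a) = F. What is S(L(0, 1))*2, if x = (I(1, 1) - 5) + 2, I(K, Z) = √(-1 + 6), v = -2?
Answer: 16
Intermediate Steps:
P = 6 (P = 1 + 5 = 6)
I(K, Z) = √5
x = -3 + √5 (x = (√5 - 5) + 2 = (-5 + √5) + 2 = -3 + √5 ≈ -0.76393)
s(U) = 8 (s(U) = 6 - 1*(-2) = 6 + 2 = 8)
S(c) = 8
S(L(0, 1))*2 = 8*2 = 16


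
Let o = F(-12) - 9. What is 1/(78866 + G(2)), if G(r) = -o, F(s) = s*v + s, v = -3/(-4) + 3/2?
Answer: 1/78914 ≈ 1.2672e-5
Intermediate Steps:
v = 9/4 (v = -3*(-1/4) + 3*(1/2) = 3/4 + 3/2 = 9/4 ≈ 2.2500)
F(s) = 13*s/4 (F(s) = s*(9/4) + s = 9*s/4 + s = 13*s/4)
o = -48 (o = (13/4)*(-12) - 9 = -39 - 9 = -48)
G(r) = 48 (G(r) = -1*(-48) = 48)
1/(78866 + G(2)) = 1/(78866 + 48) = 1/78914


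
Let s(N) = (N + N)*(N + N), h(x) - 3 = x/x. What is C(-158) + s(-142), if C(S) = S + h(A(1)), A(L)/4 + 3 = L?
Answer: 80502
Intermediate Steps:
A(L) = -12 + 4*L
h(x) = 4 (h(x) = 3 + x/x = 3 + 1 = 4)
s(N) = 4*N² (s(N) = (2*N)*(2*N) = 4*N²)
C(S) = 4 + S (C(S) = S + 4 = 4 + S)
C(-158) + s(-142) = (4 - 158) + 4*(-142)² = -154 + 4*20164 = -154 + 80656 = 80502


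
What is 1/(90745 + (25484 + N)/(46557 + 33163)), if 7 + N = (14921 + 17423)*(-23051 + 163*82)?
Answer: 79720/6920965237 ≈ 1.1519e-5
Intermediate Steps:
N = -313251647 (N = -7 + (14921 + 17423)*(-23051 + 163*82) = -7 + 32344*(-23051 + 13366) = -7 + 32344*(-9685) = -7 - 313251640 = -313251647)
1/(90745 + (25484 + N)/(46557 + 33163)) = 1/(90745 + (25484 - 313251647)/(46557 + 33163)) = 1/(90745 - 313226163/79720) = 1/(6920965237/79720) = 79720/6920965237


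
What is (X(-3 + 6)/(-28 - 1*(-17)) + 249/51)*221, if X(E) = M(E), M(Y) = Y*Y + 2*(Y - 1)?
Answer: 8996/11 ≈ 817.82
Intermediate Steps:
M(Y) = -2 + Y**2 + 2*Y (M(Y) = Y**2 + 2*(-1 + Y) = Y**2 + (-2 + 2*Y) = -2 + Y**2 + 2*Y)
X(E) = -2 + E**2 + 2*E
(X(-3 + 6)/(-28 - 1*(-17)) + 249/51)*221 = ((-2 + (-3 + 6)**2 + 2*(-3 + 6))/(-28 - 1*(-17)) + 249/51)*221 = ((-2 + 3**2 + 2*3)/(-28 + 17) + 249*(1/51))*221 = ((-2 + 9 + 6)/(-11) + 83/17)*221 = (13*(-1/11) + 83/17)*221 = (-13/11 + 83/17)*221 = (692/187)*221 = 8996/11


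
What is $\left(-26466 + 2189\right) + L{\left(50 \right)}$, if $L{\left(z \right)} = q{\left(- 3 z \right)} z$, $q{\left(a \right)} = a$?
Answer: $-31777$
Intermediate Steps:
$L{\left(z \right)} = - 3 z^{2}$ ($L{\left(z \right)} = - 3 z z = - 3 z^{2}$)
$\left(-26466 + 2189\right) + L{\left(50 \right)} = \left(-26466 + 2189\right) - 3 \cdot 50^{2} = -24277 - 7500 = -31777$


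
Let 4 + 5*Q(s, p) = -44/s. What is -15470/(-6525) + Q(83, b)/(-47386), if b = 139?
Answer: 209808926/88493355 ≈ 2.3709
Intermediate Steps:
Q(s, p) = -⅘ - 44/(5*s) (Q(s, p) = -⅘ + (-44/s)/5 = -⅘ - 44/(5*s))
-15470/(-6525) + Q(83, b)/(-47386) = -15470/(-6525) + ((⅘)*(-11 - 1*83)/83)/(-47386) = -15470*(-1/6525) + ((⅘)*(1/83)*(-11 - 83))*(-1/47386) = 3094/1305 + ((⅘)*(1/83)*(-94))*(-1/47386) = 3094/1305 - 376/415*(-1/47386) = 3094/1305 + 188/9832595 = 209808926/88493355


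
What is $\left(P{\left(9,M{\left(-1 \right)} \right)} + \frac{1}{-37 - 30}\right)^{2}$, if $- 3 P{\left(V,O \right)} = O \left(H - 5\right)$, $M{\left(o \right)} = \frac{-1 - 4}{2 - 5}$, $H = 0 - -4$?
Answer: $\frac{106276}{363609} \approx 0.29228$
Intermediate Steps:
$H = 4$ ($H = 0 + 4 = 4$)
$M{\left(o \right)} = \frac{5}{3}$ ($M{\left(o \right)} = - \frac{5}{-3} = \left(-5\right) \left(- \frac{1}{3}\right) = \frac{5}{3}$)
$P{\left(V,O \right)} = \frac{O}{3}$ ($P{\left(V,O \right)} = - \frac{O \left(4 - 5\right)}{3} = - \frac{O \left(-1\right)}{3} = - \frac{\left(-1\right) O}{3} = \frac{O}{3}$)
$\left(P{\left(9,M{\left(-1 \right)} \right)} + \frac{1}{-37 - 30}\right)^{2} = \left(\frac{1}{3} \cdot \frac{5}{3} + \frac{1}{-37 - 30}\right)^{2} = \left(\frac{5}{9} + \frac{1}{-37 + \left(-48 + 18\right)}\right)^{2} = \left(\frac{5}{9} + \frac{1}{-37 - 30}\right)^{2} = \left(\frac{5}{9} + \frac{1}{-67}\right)^{2} = \left(\frac{5}{9} - \frac{1}{67}\right)^{2} = \left(\frac{326}{603}\right)^{2} = \frac{106276}{363609}$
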